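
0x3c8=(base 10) 968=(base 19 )2ci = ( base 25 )1DI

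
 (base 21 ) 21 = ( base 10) 43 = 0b101011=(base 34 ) 19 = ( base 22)1L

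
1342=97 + 1245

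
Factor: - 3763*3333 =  - 12542079  =  -3^1*11^1 * 53^1*71^1 * 101^1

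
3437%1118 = 83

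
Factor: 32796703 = 83^1*395141^1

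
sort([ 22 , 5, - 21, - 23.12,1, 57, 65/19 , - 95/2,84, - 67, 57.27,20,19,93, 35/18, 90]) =[ - 67, -95/2, - 23.12, - 21, 1 , 35/18, 65/19,5, 19, 20,22, 57, 57.27 , 84, 90,93]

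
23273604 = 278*83718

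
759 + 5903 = 6662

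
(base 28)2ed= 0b11110110101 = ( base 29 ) 2A1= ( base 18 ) 61b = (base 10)1973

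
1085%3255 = 1085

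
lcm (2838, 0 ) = 0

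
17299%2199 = 1906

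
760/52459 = 40/2761 = 0.01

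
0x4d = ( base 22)3b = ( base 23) 38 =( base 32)2d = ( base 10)77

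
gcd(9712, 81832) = 8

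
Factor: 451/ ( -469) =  - 7^( - 1)*11^1*41^1*67^( - 1 )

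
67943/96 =67943/96 = 707.74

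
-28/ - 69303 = 28/69303 = 0.00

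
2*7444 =14888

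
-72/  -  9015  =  24/3005=0.01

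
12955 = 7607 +5348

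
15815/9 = 1757 + 2/9 = 1757.22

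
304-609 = -305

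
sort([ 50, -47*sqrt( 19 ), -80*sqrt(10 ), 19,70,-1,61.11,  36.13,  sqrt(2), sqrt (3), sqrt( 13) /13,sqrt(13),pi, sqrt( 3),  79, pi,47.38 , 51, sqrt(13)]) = [ - 80*sqrt( 10), - 47*sqrt( 19 ), - 1,  sqrt(13 )/13,sqrt( 2),  sqrt( 3 ),sqrt(3 ), pi,pi,  sqrt(13),sqrt( 13),  19, 36.13,47.38,  50,51, 61.11,70, 79]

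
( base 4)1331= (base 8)175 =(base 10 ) 125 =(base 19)6b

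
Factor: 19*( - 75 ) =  - 3^1*5^2*19^1 = -  1425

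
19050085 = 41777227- 22727142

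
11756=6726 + 5030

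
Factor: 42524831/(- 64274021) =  - 7^( - 1 )*19^1 * 41^1*79^1 * 691^1*9182003^( - 1)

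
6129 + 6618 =12747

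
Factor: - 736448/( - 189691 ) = 2^6*37^1*311^1*189691^(-1 )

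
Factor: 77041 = 77041^1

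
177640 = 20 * 8882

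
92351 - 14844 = 77507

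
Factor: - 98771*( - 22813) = 7^1*43^1*2297^1 * 3259^1=   2253262823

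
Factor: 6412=2^2*7^1*229^1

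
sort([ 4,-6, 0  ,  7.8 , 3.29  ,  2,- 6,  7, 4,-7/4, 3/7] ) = [ - 6, - 6, - 7/4, 0, 3/7 , 2, 3.29, 4,4, 7 , 7.8 ]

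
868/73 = 868/73 = 11.89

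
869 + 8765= 9634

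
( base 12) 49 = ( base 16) 39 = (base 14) 41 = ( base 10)57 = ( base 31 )1q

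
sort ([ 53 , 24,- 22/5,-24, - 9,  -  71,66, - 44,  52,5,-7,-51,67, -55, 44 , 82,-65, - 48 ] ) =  [-71, - 65 , - 55, - 51,-48, - 44, - 24,  -  9,  -  7, - 22/5, 5, 24,44, 52 , 53 , 66 , 67,  82 ]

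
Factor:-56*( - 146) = 2^4*7^1*73^1=8176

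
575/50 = 11 + 1/2=11.50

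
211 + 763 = 974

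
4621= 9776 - 5155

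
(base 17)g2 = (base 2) 100010010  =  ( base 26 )AE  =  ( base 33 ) 8A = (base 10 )274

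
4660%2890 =1770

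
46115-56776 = -10661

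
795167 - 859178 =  - 64011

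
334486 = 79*4234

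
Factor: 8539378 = 2^1*37^1*167^1*691^1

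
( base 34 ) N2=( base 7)2200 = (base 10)784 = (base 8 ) 1420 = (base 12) 554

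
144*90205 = 12989520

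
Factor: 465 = 3^1*5^1*31^1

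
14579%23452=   14579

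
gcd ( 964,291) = 1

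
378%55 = 48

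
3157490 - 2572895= 584595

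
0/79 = 0 = 0.00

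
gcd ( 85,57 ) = 1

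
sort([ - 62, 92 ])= [ - 62, 92]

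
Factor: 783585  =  3^2 * 5^1*11^1*1583^1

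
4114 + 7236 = 11350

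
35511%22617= 12894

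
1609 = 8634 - 7025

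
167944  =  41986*4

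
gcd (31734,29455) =43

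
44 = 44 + 0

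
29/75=29/75 = 0.39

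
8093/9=8093/9 = 899.22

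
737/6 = 122 + 5/6 = 122.83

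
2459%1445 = 1014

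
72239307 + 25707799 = 97947106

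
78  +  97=175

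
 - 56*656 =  - 36736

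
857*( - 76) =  - 65132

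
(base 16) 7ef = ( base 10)2031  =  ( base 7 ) 5631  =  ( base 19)5BH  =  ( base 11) 1587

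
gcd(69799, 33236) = 1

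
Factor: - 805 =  - 5^1*7^1*23^1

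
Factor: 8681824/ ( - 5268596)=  - 2170456/1317149 = - 2^3*53^1  *233^( - 1)*5119^1*5653^(-1 ) 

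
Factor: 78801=3^1*26267^1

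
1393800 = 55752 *25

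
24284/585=1868/45 = 41.51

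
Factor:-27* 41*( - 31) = 3^3* 31^1*41^1 = 34317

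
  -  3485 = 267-3752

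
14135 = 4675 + 9460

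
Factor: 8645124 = 2^2*3^1 *37^1*19471^1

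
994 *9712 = 9653728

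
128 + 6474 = 6602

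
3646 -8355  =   - 4709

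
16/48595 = 16/48595 = 0.00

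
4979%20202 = 4979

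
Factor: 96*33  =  3168 = 2^5*3^2*11^1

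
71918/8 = 8989 + 3/4 = 8989.75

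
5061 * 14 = 70854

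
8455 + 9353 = 17808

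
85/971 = 85/971 = 0.09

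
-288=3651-3939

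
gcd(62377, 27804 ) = 7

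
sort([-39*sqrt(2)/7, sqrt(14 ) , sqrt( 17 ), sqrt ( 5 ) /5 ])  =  [ - 39*sqrt (2) /7,sqrt(5 )/5, sqrt( 14),sqrt(17)]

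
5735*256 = 1468160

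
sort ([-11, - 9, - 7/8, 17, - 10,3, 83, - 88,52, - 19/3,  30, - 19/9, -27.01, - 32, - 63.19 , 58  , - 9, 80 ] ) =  [-88, - 63.19, - 32, - 27.01 , - 11, - 10, - 9,  -  9 , - 19/3 ,  -  19/9, - 7/8, 3, 17, 30, 52,  58,80, 83 ] 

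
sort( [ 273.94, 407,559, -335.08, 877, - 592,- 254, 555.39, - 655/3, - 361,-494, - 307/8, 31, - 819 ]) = [-819, - 592,-494, - 361, - 335.08, - 254,-655/3, - 307/8,31, 273.94,407,555.39, 559, 877] 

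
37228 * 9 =335052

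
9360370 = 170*55061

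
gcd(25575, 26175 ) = 75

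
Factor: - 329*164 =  - 53956  =  - 2^2 * 7^1*41^1*47^1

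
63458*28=1776824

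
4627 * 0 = 0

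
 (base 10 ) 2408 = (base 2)100101101000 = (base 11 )189A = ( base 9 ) 3265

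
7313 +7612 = 14925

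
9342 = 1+9341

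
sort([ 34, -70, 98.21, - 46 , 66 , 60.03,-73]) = [ - 73,  -  70,  -  46,  34 , 60.03, 66,98.21]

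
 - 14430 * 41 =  - 591630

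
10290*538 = 5536020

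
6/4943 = 6/4943 = 0.00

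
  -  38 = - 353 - -315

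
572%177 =41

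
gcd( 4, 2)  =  2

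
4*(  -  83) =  - 332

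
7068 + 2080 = 9148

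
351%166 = 19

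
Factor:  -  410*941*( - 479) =2^1*5^1*41^1*479^1*941^1 = 184802990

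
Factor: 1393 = 7^1*199^1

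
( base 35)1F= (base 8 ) 62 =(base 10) 50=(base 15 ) 35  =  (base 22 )26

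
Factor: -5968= - 2^4*373^1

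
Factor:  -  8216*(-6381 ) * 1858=97408057968 = 2^4* 3^2*13^1*79^1*709^1*929^1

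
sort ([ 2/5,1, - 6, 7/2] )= [ - 6,2/5 , 1,7/2 ] 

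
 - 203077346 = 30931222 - 234008568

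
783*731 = 572373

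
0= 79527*0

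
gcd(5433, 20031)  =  3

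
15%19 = 15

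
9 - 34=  - 25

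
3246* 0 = 0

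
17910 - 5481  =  12429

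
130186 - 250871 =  - 120685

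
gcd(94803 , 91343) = 1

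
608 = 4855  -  4247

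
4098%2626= 1472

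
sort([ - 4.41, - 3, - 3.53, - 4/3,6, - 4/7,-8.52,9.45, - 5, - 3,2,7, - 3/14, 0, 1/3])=[ - 8.52, - 5, - 4.41,-3.53 , - 3, - 3, - 4/3, - 4/7 , - 3/14, 0,1/3, 2 , 6 , 7,9.45 ]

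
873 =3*291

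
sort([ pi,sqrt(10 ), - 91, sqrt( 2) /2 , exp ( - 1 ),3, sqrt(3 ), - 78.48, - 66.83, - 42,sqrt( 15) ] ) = [-91, - 78.48, - 66.83, - 42 , exp( - 1 ), sqrt(2)/2,  sqrt(3),3, pi,  sqrt(10 ), sqrt ( 15) ]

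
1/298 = 1/298 = 0.00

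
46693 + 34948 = 81641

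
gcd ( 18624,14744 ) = 776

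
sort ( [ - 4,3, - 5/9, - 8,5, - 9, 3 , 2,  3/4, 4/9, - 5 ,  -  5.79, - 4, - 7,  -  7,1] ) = [ - 9  , - 8,  -  7, - 7 , - 5.79, - 5, - 4, - 4 , - 5/9, 4/9,3/4,1,2 , 3,3,5]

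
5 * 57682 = 288410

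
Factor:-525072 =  - 2^4*3^1*10939^1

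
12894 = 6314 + 6580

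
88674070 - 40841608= 47832462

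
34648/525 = 34648/525 = 66.00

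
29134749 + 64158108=93292857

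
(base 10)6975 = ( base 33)6DC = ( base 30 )7mf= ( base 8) 15477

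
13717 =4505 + 9212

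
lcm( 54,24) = 216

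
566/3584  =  283/1792= 0.16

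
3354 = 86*39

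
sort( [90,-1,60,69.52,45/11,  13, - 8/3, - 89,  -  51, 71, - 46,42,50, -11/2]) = [ - 89,-51, - 46, - 11/2, - 8/3, - 1, 45/11, 13, 42 , 50,60, 69.52,  71,90 ]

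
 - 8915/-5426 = 1 + 3489/5426 = 1.64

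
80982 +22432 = 103414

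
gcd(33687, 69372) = 9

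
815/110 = 163/22 = 7.41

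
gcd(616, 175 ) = 7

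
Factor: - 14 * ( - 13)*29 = 2^1 * 7^1 * 13^1*29^1 = 5278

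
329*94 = 30926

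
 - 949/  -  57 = 949/57 = 16.65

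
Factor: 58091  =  11^1*5281^1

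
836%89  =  35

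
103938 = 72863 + 31075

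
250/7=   250/7= 35.71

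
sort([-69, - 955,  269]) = [ -955, - 69,269]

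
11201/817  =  13  +  580/817 = 13.71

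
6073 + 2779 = 8852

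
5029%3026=2003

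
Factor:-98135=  - 5^1*19^1*1033^1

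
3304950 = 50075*66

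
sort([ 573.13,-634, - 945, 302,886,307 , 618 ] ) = [ - 945,-634, 302,307,573.13,618, 886]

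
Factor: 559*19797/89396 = 2^(-2)*3^1*13^1*43^1 * 6599^1 * 22349^( - 1)= 11066523/89396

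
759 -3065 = - 2306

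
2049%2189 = 2049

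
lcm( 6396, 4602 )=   377364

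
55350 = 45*1230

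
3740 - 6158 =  - 2418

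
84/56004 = 7/4667  =  0.00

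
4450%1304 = 538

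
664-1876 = -1212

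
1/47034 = 1/47034  =  0.00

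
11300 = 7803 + 3497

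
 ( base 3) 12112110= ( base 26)5p5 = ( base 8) 7703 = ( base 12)2403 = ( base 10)4035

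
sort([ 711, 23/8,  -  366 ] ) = [-366,  23/8,711] 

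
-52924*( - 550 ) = 29108200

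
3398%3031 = 367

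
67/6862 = 67/6862 = 0.01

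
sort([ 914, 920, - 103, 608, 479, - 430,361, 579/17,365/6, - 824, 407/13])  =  [ - 824, - 430 , - 103,407/13,579/17, 365/6, 361,479, 608,  914, 920]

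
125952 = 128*984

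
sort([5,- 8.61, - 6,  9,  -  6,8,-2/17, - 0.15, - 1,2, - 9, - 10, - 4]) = [ - 10, - 9, - 8.61, -6, - 6, - 4, -1, - 0.15,-2/17,  2,5,8,9]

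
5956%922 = 424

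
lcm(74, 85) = 6290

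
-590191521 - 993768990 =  - 1583960511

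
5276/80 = 65+19/20 = 65.95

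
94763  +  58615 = 153378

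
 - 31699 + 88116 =56417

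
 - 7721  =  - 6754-967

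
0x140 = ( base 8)500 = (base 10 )320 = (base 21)f5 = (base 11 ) 271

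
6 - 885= -879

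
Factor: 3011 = 3011^1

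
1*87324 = 87324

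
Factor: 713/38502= 1/54 = 2^ ( - 1)*3^( - 3)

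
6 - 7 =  - 1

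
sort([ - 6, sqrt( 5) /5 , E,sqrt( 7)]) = [ - 6,  sqrt (5)/5,sqrt( 7 ),E] 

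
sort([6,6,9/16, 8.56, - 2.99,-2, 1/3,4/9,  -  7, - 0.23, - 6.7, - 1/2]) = [- 7,- 6.7 ,  -  2.99, - 2,- 1/2,  -  0.23, 1/3,4/9,9/16,6,  6 , 8.56]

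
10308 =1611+8697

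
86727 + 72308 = 159035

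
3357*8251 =27698607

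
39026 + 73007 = 112033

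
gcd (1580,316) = 316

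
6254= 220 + 6034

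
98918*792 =78343056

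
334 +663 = 997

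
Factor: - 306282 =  - 2^1 * 3^1 * 51047^1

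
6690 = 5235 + 1455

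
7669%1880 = 149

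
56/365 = 56/365 = 0.15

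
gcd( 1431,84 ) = 3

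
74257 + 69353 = 143610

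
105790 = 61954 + 43836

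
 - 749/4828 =  -  749/4828 =-  0.16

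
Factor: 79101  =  3^2*11^1 * 17^1 * 47^1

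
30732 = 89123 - 58391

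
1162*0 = 0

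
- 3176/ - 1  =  3176/1 = 3176.00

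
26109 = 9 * 2901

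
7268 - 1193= 6075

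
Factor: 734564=2^2*409^1 *449^1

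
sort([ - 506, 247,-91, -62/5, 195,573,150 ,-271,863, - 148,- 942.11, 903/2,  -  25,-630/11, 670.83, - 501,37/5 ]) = [ - 942.11, - 506, - 501, - 271, - 148 , - 91, - 630/11, - 25, - 62/5, 37/5, 150,  195,247, 903/2,  573,  670.83,863 ] 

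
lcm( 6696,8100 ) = 502200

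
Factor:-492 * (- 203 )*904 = 90287904 = 2^5*3^1 * 7^1 * 29^1*41^1*113^1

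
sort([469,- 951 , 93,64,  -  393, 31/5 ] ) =[  -  951,-393, 31/5, 64 , 93, 469 ] 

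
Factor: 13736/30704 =2^( - 1) * 17^1 * 19^( - 1)= 17/38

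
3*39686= 119058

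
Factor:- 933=- 3^1* 311^1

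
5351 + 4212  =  9563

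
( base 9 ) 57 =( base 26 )20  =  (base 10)52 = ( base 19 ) 2E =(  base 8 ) 64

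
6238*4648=28994224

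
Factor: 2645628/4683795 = 2^2 * 5^(-1)* 220469^1*312253^( - 1) =881876/1561265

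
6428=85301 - 78873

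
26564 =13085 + 13479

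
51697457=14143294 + 37554163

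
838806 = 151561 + 687245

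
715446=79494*9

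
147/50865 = 49/16955 = 0.00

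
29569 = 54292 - 24723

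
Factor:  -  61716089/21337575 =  - 3^( - 1)*5^( - 2)*7^( - 1 )*29^1*97^(-1)*419^(  -  1)*601^1*3541^1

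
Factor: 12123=3^3*449^1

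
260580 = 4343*60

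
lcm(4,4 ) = 4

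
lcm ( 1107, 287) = 7749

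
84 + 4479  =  4563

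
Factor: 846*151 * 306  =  39090276  =  2^2 * 3^4*17^1*47^1*151^1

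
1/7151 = 1/7151 = 0.00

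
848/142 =5+69/71 = 5.97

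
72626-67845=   4781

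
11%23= 11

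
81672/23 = 81672/23 = 3550.96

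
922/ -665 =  - 2 + 408/665 = - 1.39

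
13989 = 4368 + 9621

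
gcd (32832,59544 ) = 72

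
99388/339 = 99388/339 =293.18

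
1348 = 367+981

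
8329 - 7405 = 924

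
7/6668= 7/6668 = 0.00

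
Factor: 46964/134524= 13^( - 2 )*59^1 = 59/169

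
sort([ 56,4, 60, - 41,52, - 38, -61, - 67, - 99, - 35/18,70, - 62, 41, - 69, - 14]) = [ - 99, - 69, - 67, -62, - 61,-41,  -  38, - 14, - 35/18,4,41,  52,56, 60,70]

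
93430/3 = 31143+1/3 = 31143.33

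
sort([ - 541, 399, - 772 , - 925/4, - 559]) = [ - 772,-559,-541, - 925/4,399] 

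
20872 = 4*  5218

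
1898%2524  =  1898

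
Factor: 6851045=5^1*53^1*103^1 * 251^1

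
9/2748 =3/916 = 0.00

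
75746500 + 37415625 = 113162125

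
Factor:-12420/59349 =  - 4140/19783  =  -2^2*3^2*5^1*23^1*73^ ( -1 )*271^( - 1)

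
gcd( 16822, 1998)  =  2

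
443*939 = 415977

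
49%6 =1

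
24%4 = 0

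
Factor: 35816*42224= 1512294784 = 2^7*7^1 * 11^2*13^1*29^1 * 37^1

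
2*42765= 85530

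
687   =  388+299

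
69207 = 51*1357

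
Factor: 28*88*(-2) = - 4928 = -  2^6*7^1 * 11^1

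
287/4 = 71+3/4 = 71.75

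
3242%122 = 70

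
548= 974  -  426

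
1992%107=66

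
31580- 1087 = 30493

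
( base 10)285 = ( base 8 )435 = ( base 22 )CL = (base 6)1153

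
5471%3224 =2247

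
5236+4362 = 9598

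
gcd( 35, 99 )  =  1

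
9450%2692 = 1374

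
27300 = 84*325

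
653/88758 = 653/88758 = 0.01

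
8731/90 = 97+1/90 = 97.01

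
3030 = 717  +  2313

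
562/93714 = 281/46857=0.01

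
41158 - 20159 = 20999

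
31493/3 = 10497+2/3 = 10497.67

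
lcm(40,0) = 0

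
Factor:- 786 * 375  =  -2^1*3^2*5^3*131^1=- 294750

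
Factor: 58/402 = 3^( - 1 )*29^1 * 67^( - 1) = 29/201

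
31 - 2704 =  - 2673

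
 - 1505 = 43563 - 45068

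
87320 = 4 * 21830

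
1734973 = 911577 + 823396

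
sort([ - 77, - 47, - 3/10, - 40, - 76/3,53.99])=[  -  77, - 47,  -  40, - 76/3, - 3/10,53.99]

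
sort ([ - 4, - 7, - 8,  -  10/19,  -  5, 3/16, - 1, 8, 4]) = [ - 8, - 7, - 5,  -  4, - 1 , - 10/19 , 3/16 , 4, 8]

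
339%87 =78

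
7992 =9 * 888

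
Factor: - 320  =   - 2^6*5^1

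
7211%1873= 1592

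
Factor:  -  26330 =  - 2^1*5^1*2633^1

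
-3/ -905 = 3/905 = 0.00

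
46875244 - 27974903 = 18900341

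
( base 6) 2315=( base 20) 17B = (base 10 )551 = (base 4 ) 20213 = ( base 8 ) 1047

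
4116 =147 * 28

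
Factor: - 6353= - 6353^1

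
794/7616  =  397/3808 =0.10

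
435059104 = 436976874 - 1917770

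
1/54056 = 1/54056  =  0.00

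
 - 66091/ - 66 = 66091/66 =1001.38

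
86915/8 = 10864 +3/8 = 10864.38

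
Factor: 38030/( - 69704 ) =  -2^( - 2)*5^1*3803^1*8713^( - 1) =-19015/34852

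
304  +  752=1056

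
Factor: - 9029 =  - 9029^1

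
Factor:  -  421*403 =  - 13^1*31^1*421^1 = - 169663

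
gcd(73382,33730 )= 2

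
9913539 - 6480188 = 3433351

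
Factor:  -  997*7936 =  - 2^8*31^1*997^1  =  -7912192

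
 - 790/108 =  - 395/54 = - 7.31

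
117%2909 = 117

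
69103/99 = 698+1/99 = 698.01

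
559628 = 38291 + 521337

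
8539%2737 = 328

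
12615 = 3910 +8705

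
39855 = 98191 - 58336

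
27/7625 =27/7625=0.00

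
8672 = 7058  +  1614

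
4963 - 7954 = - 2991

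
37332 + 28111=65443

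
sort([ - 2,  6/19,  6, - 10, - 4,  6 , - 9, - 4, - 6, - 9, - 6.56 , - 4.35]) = [ - 10, - 9, - 9, - 6.56, - 6,  -  4.35, - 4, - 4, - 2, 6/19,  6,  6]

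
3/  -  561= -1 + 186/187 = - 0.01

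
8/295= 8/295 = 0.03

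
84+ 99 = 183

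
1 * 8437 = 8437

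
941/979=941/979 = 0.96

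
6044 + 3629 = 9673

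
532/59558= 266/29779= 0.01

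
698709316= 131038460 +567670856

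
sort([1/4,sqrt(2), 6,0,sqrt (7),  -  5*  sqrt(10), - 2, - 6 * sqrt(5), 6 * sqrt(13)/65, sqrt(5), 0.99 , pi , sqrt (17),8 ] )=[ - 5*sqrt(10), - 6 * sqrt( 5),-2, 0,1/4,6*sqrt(13 )/65,0.99,sqrt(2), sqrt(5 ),  sqrt (7), pi,sqrt(17), 6, 8] 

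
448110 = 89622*5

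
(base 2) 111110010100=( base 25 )69d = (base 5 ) 111423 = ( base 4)332110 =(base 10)3988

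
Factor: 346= 2^1*173^1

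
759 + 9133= 9892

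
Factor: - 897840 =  - 2^4*3^2 * 5^1  *29^1*43^1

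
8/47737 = 8/47737 = 0.00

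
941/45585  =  941/45585 = 0.02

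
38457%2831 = 1654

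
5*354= 1770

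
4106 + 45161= 49267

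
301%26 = 15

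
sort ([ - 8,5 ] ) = [  -  8,5 ] 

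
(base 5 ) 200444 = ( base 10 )6374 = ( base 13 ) 2b94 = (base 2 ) 1100011100110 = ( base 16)18e6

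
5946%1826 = 468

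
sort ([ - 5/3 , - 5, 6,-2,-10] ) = [ - 10,  -  5, - 2,-5/3, 6]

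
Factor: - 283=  - 283^1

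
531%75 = 6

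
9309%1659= 1014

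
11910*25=297750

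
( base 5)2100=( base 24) bb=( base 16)113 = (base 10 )275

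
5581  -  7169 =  - 1588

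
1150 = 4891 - 3741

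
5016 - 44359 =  - 39343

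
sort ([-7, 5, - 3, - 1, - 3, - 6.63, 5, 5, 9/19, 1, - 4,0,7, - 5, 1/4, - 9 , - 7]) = [ - 9,  -  7, - 7, -6.63,-5 , -4, - 3, -3, - 1, 0,1/4, 9/19, 1, 5, 5, 5 , 7]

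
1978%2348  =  1978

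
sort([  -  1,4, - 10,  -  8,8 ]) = [ - 10,-8 , - 1, 4, 8]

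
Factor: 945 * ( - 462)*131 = -57193290 = -2^1*3^4*5^1*7^2*11^1 * 131^1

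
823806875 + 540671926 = 1364478801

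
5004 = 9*556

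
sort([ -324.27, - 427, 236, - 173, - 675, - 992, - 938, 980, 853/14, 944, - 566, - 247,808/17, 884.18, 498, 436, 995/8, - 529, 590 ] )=[ - 992, - 938,- 675,  -  566,- 529, - 427,-324.27, - 247 , - 173, 808/17, 853/14, 995/8, 236, 436,  498, 590, 884.18, 944 , 980]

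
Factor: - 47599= - 47599^1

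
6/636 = 1/106 = 0.01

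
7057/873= 7057/873 = 8.08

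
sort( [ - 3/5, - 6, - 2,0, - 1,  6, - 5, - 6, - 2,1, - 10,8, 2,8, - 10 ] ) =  [ - 10, - 10, - 6, - 6, - 5, - 2, - 2,-1,  -  3/5,  0,1,2, 6, 8,8]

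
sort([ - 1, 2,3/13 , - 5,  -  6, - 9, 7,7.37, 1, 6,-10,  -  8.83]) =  [  -  10, - 9, - 8.83, - 6 , - 5  ,-1, 3/13 , 1,2,6, 7 , 7.37]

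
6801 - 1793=5008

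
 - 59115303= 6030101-65145404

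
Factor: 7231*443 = 7^1*443^1*1033^1 = 3203333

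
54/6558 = 9/1093  =  0.01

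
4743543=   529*8967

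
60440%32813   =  27627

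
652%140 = 92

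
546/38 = 273/19 = 14.37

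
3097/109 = 3097/109=28.41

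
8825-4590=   4235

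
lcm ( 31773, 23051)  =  1175601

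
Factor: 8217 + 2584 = 10801 = 7^1*1543^1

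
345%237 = 108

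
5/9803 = 5/9803 = 0.00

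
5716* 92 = 525872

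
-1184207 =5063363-6247570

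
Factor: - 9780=-2^2*3^1*5^1*163^1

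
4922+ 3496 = 8418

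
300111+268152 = 568263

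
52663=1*52663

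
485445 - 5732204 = - 5246759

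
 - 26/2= - 13=   - 13.00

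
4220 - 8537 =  - 4317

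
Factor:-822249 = -3^2*103^1*887^1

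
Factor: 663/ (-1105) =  - 3^1*5^(-1) = - 3/5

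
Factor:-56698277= -29^1*1955113^1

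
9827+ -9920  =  -93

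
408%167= 74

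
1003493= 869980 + 133513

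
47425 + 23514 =70939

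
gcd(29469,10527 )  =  33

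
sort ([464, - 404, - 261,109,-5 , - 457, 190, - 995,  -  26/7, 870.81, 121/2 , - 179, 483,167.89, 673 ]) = [-995,-457,- 404,  -  261,-179,-5,  -  26/7,121/2, 109, 167.89 , 190,464,483, 673, 870.81]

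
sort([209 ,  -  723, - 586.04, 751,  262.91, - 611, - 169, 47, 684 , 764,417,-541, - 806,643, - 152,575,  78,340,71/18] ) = [-806, - 723,-611, - 586.04 ,-541, - 169,  -  152, 71/18 , 47, 78,209, 262.91,  340,417,  575,643,  684, 751, 764]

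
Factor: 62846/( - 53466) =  - 3^( - 1 )* 19^( - 1)*67^1  =  - 67/57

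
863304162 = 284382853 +578921309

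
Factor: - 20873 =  - 20873^1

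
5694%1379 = 178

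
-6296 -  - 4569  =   - 1727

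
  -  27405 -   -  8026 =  - 19379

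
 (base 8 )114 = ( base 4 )1030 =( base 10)76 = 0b1001100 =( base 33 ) 2a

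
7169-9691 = - 2522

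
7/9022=7/9022=0.00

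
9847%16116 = 9847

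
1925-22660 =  - 20735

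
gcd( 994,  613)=1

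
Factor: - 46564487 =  - 1511^1*30817^1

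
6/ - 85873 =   -  1+ 85867/85873 = - 0.00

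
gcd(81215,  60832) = 1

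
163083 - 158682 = 4401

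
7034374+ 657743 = 7692117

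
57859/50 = 1157 + 9/50 = 1157.18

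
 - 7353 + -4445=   -  11798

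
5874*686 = 4029564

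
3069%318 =207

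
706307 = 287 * 2461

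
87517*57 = 4988469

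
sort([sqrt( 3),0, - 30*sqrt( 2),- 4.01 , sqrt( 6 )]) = [-30*sqrt (2),-4.01, 0,sqrt(3) , sqrt( 6)]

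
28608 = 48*596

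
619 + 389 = 1008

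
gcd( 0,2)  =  2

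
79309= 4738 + 74571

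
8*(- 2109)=- 16872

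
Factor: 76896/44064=3^(-1)*17^ (-1)* 89^1= 89/51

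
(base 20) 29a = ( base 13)5B2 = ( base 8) 1736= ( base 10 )990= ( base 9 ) 1320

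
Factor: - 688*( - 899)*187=2^4*11^1*17^1*29^1 * 31^1 *43^1 = 115661744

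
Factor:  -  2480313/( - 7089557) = 3^1 * 11^1*347^ (-1 ) * 20431^( - 1)*75161^1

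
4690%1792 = 1106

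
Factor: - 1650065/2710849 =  - 5^1*23^( - 1)*43^( - 1) * 523^1*631^1 * 2741^( - 1 )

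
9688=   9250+438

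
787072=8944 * 88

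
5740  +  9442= 15182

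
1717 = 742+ 975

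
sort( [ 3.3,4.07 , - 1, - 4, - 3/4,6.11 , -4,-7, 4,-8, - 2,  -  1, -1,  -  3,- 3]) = [-8,-7, -4,-4, - 3, - 3, - 2, - 1,-1, -1, - 3/4,  3.3,4, 4.07, 6.11]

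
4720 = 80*59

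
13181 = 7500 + 5681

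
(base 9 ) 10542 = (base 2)1101101011100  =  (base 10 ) 7004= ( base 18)13b2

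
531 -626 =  - 95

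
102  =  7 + 95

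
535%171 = 22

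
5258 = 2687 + 2571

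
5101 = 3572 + 1529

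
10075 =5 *2015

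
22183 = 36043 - 13860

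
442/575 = 442/575 = 0.77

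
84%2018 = 84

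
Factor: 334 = 2^1*167^1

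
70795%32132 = 6531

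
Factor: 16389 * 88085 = 3^3*5^1*79^1 * 223^1 * 607^1  =  1443625065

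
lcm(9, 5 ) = 45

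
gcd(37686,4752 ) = 66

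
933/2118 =311/706 = 0.44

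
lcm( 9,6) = 18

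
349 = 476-127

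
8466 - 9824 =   -  1358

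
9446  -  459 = 8987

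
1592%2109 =1592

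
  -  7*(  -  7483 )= 52381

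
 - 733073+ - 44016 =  - 777089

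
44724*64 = 2862336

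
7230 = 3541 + 3689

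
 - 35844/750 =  - 5974/125 = - 47.79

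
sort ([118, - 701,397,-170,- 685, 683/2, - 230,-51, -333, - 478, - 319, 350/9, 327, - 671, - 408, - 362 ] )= [ - 701 , - 685, - 671, - 478, - 408, - 362, - 333, - 319,-230,  -  170 , - 51, 350/9,  118,327, 683/2,397 ]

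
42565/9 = 42565/9 = 4729.44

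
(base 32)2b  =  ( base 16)4b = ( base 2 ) 1001011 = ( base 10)75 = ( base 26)2n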